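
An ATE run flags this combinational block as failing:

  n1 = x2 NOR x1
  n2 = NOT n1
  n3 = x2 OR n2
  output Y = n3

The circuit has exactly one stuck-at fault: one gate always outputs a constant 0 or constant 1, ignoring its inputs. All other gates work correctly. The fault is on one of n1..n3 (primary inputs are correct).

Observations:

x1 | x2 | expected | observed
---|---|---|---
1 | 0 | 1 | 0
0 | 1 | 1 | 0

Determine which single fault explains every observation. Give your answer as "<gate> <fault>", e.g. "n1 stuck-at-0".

Fault-free values for test 1 (x1=1, x2=0): n1=0, n2=1, n3=1, giving Y=1. Observed 0.
Test 1: faults giving observed 0 are {n1 stuck-at-1, n2 stuck-at-0, n3 stuck-at-0}.
Test 2 (x1=0, x2=1): fault-free n1=0, n2=1, n3=1 → 1; observed 0. Eliminates n1 stuck-at-1, n2 stuck-at-0.
Only n3 stuck-at-0 is consistent with every test.

n3 stuck-at-0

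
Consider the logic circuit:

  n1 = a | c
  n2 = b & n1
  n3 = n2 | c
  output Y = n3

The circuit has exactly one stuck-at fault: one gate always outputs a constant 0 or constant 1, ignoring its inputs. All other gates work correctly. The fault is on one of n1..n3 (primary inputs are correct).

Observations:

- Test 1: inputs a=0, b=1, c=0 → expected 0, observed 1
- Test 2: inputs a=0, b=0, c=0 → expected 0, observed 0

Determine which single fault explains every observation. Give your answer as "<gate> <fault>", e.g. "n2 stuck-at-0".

n1 stuck-at-1

Fault-free values for test 1 (a=0, b=1, c=0): n1=0, n2=0, n3=0, giving Y=0. Observed 1.
Test 1: faults giving observed 1 are {n1 stuck-at-1, n2 stuck-at-1, n3 stuck-at-1}.
Test 2 (a=0, b=0, c=0): fault-free n1=0, n2=0, n3=0 → 0; observed 0. Eliminates n2 stuck-at-1, n3 stuck-at-1.
Only n1 stuck-at-1 is consistent with every test.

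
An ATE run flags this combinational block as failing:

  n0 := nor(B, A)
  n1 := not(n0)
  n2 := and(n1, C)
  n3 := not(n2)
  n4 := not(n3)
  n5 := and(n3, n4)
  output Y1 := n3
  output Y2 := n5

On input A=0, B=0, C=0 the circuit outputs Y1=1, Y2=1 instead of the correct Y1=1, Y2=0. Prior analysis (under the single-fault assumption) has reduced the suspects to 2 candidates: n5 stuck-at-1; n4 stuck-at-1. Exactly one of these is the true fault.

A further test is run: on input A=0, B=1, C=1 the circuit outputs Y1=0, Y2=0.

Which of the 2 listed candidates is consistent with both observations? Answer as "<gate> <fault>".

n4 stuck-at-1

Evaluate each candidate on input A=0, B=1, C=1:
  n5 stuck-at-1: n0=0, n1=1, n2=1, n3=0, n4=1, n5=1 [stuck-at-1] → Y1=0, Y2=1 — eliminated
  n4 stuck-at-1: n0=0, n1=1, n2=1, n3=0, n4=1 [stuck-at-1], n5=0 → Y1=0, Y2=0 — matches
Only n4 stuck-at-1 reproduces the observed Y1=0, Y2=0.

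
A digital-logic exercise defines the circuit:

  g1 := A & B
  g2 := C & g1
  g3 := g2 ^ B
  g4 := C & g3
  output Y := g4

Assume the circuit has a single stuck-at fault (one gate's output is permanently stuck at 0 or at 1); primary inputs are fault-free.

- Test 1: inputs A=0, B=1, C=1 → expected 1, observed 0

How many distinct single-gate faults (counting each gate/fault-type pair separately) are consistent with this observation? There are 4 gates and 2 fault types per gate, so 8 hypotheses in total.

4

Fault-free: g1=0, g2=0, g3=1, g4=1 → 1. Observed 0.
  g1 stuck-at-0: output 1 ✗
  g1 stuck-at-1: output 0 ✓
  g2 stuck-at-0: output 1 ✗
  g2 stuck-at-1: output 0 ✓
  g3 stuck-at-0: output 0 ✓
  g3 stuck-at-1: output 1 ✗
  g4 stuck-at-0: output 0 ✓
  g4 stuck-at-1: output 1 ✗
Consistent faults: {g1 stuck-at-1, g2 stuck-at-1, g3 stuck-at-0, g4 stuck-at-0} — 4 in all.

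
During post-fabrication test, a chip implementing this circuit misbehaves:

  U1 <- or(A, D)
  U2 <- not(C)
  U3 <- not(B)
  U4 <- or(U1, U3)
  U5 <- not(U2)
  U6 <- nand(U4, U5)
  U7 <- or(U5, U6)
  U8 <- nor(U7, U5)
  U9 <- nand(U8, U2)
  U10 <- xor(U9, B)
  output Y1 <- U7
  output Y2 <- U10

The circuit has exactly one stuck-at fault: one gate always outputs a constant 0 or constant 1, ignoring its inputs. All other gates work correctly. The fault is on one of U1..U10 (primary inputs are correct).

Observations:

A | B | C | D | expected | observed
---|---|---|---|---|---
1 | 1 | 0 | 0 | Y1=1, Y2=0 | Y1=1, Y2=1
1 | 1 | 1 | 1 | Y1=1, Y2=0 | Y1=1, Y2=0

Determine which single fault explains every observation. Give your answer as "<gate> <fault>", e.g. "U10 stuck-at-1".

U8 stuck-at-1

Fault-free values for test 1 (A=1, B=1, C=0, D=0): U1=1, U2=1, U3=0, U4=1, U5=0, U6=1, U7=1, U8=0, U9=1, U10=0, giving Y1=1, Y2=0. Observed Y1=1, Y2=1.
Test 1: faults giving observed Y1=1, Y2=1 are {U8 stuck-at-1, U9 stuck-at-0, U10 stuck-at-1}.
Test 2 (A=1, B=1, C=1, D=1): fault-free U1=1, U2=0, U3=0, U4=1, U5=1, U6=0, U7=1, U8=0, U9=1, U10=0 → Y1=1, Y2=0; observed Y1=1, Y2=0. Eliminates U9 stuck-at-0, U10 stuck-at-1.
Only U8 stuck-at-1 is consistent with every test.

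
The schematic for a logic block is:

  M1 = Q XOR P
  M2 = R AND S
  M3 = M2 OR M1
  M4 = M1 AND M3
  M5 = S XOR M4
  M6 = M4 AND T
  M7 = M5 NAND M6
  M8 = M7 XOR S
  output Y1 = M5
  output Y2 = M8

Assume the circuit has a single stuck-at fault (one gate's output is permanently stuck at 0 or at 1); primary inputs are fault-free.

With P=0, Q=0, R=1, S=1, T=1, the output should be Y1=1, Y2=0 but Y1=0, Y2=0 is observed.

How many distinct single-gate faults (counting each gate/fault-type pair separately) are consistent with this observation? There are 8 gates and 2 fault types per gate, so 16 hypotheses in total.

3

Fault-free: M1=0, M2=1, M3=1, M4=0, M5=1, M6=0, M7=1, M8=0 → Y1=1, Y2=0. Observed Y1=0, Y2=0.
  M1: stuck-at-1 ✓; others ✗
  M2: none of the 2 fault types match ✗
  M3: none of the 2 fault types match ✗
  M4: stuck-at-1 ✓; others ✗
  M5: stuck-at-0 ✓; others ✗
  M6: none of the 2 fault types match ✗
  M7: none of the 2 fault types match ✗
  M8: none of the 2 fault types match ✗
Consistent faults: {M1 stuck-at-1, M4 stuck-at-1, M5 stuck-at-0} — 3 in all.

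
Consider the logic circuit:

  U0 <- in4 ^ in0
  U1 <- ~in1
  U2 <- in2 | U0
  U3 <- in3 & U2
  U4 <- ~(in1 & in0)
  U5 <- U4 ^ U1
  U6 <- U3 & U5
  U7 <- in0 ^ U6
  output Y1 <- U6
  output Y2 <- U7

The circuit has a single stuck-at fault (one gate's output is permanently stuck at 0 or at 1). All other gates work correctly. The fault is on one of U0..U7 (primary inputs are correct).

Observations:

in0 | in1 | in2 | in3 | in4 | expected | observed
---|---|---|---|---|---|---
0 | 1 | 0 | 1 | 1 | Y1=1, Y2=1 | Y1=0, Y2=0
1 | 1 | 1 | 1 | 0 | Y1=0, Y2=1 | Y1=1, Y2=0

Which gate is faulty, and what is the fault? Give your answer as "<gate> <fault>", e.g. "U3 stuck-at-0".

Fault-free values for test 1 (in0=0, in1=1, in2=0, in3=1, in4=1): U0=1, U1=0, U2=1, U3=1, U4=1, U5=1, U6=1, U7=1, giving Y1=1, Y2=1. Observed Y1=0, Y2=0.
Test 1: faults giving observed Y1=0, Y2=0 are {U0 stuck-at-0, U1 stuck-at-1, U2 stuck-at-0, U3 stuck-at-0, U4 stuck-at-0, U5 stuck-at-0, U6 stuck-at-0}.
Test 2 (in0=1, in1=1, in2=1, in3=1, in4=0): fault-free U0=1, U1=0, U2=1, U3=1, U4=0, U5=0, U6=0, U7=1 → Y1=0, Y2=1; observed Y1=1, Y2=0. Eliminates U0 stuck-at-0, U2 stuck-at-0, U3 stuck-at-0, U4 stuck-at-0, U5 stuck-at-0, U6 stuck-at-0.
Only U1 stuck-at-1 is consistent with every test.

U1 stuck-at-1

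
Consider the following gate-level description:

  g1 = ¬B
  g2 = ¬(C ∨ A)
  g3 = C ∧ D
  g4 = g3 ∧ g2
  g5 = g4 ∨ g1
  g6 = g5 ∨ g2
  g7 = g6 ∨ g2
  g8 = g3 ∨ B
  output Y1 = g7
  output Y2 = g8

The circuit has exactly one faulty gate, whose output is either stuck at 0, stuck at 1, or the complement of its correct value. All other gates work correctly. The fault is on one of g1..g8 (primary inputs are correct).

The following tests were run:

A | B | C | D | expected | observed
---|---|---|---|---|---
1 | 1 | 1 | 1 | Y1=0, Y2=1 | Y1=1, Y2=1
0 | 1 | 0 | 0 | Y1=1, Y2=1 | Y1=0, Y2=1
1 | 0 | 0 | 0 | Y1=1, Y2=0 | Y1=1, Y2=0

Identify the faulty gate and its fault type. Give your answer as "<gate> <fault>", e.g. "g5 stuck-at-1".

g2 inverted output

Fault-free values for test 1 (A=1, B=1, C=1, D=1): g1=0, g2=0, g3=1, g4=0, g5=0, g6=0, g7=0, g8=1, giving Y1=0, Y2=1. Observed Y1=1, Y2=1.
Test 1: faults giving observed Y1=1, Y2=1 are {g1 stuck-at-1, g1 inverted output, g2 stuck-at-1, g2 inverted output, g4 stuck-at-1, g4 inverted output, g5 stuck-at-1, g5 inverted output, g6 stuck-at-1, g6 inverted output, g7 stuck-at-1, g7 inverted output}.
Test 2 (A=0, B=1, C=0, D=0): fault-free g1=0, g2=1, g3=0, g4=0, g5=0, g6=1, g7=1, g8=1 → Y1=1, Y2=1; observed Y1=0, Y2=1. Eliminates g1 stuck-at-1, g1 inverted output, g2 stuck-at-1, g4 stuck-at-1, g4 inverted output, g5 stuck-at-1, g5 inverted output, g6 stuck-at-1, g6 inverted output, g7 stuck-at-1.
Test 3 (A=1, B=0, C=0, D=0): fault-free g1=1, g2=0, g3=0, g4=0, g5=1, g6=1, g7=1, g8=0 → Y1=1, Y2=0; observed Y1=1, Y2=0. Eliminates g7 inverted output.
Only g2 inverted output is consistent with every test.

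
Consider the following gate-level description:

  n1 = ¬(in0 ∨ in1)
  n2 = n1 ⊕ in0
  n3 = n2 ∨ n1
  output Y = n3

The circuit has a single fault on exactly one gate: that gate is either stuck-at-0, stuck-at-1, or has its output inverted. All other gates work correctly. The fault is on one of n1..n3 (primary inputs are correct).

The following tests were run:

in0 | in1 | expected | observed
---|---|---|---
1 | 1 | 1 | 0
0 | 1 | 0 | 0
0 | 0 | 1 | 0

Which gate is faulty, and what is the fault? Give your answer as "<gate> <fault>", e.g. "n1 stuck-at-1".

Fault-free values for test 1 (in0=1, in1=1): n1=0, n2=1, n3=1, giving Y=1. Observed 0.
Test 1: faults giving observed 0 are {n2 stuck-at-0, n2 inverted output, n3 stuck-at-0, n3 inverted output}.
Test 2 (in0=0, in1=1): fault-free n1=0, n2=0, n3=0 → 0; observed 0. Eliminates n2 inverted output, n3 inverted output.
Test 3 (in0=0, in1=0): fault-free n1=1, n2=1, n3=1 → 1; observed 0. Eliminates n2 stuck-at-0.
Only n3 stuck-at-0 is consistent with every test.

n3 stuck-at-0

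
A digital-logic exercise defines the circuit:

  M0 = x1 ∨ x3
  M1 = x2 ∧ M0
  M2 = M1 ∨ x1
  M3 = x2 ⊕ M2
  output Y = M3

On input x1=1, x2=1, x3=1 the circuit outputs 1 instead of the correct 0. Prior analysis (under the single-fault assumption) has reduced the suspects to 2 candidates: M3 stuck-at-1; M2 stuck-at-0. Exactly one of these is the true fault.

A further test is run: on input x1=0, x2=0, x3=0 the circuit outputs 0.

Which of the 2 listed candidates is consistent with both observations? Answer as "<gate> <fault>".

Evaluate each candidate on input x1=0, x2=0, x3=0:
  M3 stuck-at-1: M0=0, M1=0, M2=0, M3=1 [stuck-at-1] → 1 — eliminated
  M2 stuck-at-0: M0=0, M1=0, M2=0 [stuck-at-0], M3=0 → 0 — matches
Only M2 stuck-at-0 reproduces the observed 0.

M2 stuck-at-0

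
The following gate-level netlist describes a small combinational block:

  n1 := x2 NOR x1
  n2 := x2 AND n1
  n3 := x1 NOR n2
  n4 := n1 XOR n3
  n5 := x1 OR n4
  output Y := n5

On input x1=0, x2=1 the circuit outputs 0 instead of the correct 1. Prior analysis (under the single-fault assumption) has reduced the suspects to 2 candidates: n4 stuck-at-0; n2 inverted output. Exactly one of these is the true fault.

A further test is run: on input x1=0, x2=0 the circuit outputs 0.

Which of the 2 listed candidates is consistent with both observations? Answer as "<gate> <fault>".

Evaluate each candidate on input x1=0, x2=0:
  n4 stuck-at-0: n1=1, n2=0, n3=1, n4=0 [stuck-at-0], n5=0 → 0 — matches
  n2 inverted output: n1=1, n2=1 [inverted output], n3=0, n4=1, n5=1 → 1 — eliminated
Only n4 stuck-at-0 reproduces the observed 0.

n4 stuck-at-0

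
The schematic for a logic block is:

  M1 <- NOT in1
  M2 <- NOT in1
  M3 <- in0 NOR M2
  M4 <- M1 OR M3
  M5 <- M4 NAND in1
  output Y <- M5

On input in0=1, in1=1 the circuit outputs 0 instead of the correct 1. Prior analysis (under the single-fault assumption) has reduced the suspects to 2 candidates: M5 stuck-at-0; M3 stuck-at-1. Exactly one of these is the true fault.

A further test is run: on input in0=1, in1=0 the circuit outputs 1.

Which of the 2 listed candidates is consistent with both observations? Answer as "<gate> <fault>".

Evaluate each candidate on input in0=1, in1=0:
  M5 stuck-at-0: M1=1, M2=1, M3=0, M4=1, M5=0 [stuck-at-0] → 0 — eliminated
  M3 stuck-at-1: M1=1, M2=1, M3=1 [stuck-at-1], M4=1, M5=1 → 1 — matches
Only M3 stuck-at-1 reproduces the observed 1.

M3 stuck-at-1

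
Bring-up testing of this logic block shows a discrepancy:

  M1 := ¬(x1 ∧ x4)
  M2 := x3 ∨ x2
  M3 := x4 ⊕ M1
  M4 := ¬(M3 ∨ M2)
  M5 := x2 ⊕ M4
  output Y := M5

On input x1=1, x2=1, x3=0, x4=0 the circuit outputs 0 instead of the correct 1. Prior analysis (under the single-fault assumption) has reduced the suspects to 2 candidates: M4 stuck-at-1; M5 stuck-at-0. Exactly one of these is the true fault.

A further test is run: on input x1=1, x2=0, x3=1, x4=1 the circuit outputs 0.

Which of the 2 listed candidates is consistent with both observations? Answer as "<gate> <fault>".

Evaluate each candidate on input x1=1, x2=0, x3=1, x4=1:
  M4 stuck-at-1: M1=0, M2=1, M3=1, M4=1 [stuck-at-1], M5=1 → 1 — eliminated
  M5 stuck-at-0: M1=0, M2=1, M3=1, M4=0, M5=0 [stuck-at-0] → 0 — matches
Only M5 stuck-at-0 reproduces the observed 0.

M5 stuck-at-0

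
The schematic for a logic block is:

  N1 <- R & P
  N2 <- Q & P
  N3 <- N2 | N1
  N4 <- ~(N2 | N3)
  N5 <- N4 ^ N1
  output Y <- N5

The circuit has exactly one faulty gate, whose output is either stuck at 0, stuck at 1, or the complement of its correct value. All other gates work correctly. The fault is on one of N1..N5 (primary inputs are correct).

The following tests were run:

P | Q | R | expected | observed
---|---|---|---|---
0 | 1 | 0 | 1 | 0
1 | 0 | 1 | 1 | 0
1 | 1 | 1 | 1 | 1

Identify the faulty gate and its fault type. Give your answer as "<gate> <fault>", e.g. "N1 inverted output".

N3 inverted output

Fault-free values for test 1 (P=0, Q=1, R=0): N1=0, N2=0, N3=0, N4=1, N5=1, giving Y=1. Observed 0.
Test 1: faults giving observed 0 are {N2 stuck-at-1, N2 inverted output, N3 stuck-at-1, N3 inverted output, N4 stuck-at-0, N4 inverted output, N5 stuck-at-0, N5 inverted output}.
Test 2 (P=1, Q=0, R=1): fault-free N1=1, N2=0, N3=1, N4=0, N5=1 → 1; observed 0. Eliminates N2 stuck-at-1, N2 inverted output, N3 stuck-at-1, N4 stuck-at-0.
Test 3 (P=1, Q=1, R=1): fault-free N1=1, N2=1, N3=1, N4=0, N5=1 → 1; observed 1. Eliminates N4 inverted output, N5 stuck-at-0, N5 inverted output.
Only N3 inverted output is consistent with every test.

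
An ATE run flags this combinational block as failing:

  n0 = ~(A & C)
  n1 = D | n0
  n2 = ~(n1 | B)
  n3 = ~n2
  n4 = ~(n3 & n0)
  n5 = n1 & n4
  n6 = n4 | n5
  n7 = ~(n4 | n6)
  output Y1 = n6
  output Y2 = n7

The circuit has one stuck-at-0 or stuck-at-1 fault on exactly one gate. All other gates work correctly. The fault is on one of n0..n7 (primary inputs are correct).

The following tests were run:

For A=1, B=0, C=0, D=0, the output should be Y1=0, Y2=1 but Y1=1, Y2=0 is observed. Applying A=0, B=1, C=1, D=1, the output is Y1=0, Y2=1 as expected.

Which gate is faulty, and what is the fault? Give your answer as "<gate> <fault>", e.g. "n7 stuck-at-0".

Fault-free values for test 1 (A=1, B=0, C=0, D=0): n0=1, n1=1, n2=0, n3=1, n4=0, n5=0, n6=0, n7=1, giving Y1=0, Y2=1. Observed Y1=1, Y2=0.
Test 1: faults giving observed Y1=1, Y2=0 are {n0 stuck-at-0, n1 stuck-at-0, n2 stuck-at-1, n3 stuck-at-0, n4 stuck-at-1, n5 stuck-at-1, n6 stuck-at-1}.
Test 2 (A=0, B=1, C=1, D=1): fault-free n0=1, n1=1, n2=0, n3=1, n4=0, n5=0, n6=0, n7=1 → Y1=0, Y2=1; observed Y1=0, Y2=1. Eliminates n0 stuck-at-0, n2 stuck-at-1, n3 stuck-at-0, n4 stuck-at-1, n5 stuck-at-1, n6 stuck-at-1.
Only n1 stuck-at-0 is consistent with every test.

n1 stuck-at-0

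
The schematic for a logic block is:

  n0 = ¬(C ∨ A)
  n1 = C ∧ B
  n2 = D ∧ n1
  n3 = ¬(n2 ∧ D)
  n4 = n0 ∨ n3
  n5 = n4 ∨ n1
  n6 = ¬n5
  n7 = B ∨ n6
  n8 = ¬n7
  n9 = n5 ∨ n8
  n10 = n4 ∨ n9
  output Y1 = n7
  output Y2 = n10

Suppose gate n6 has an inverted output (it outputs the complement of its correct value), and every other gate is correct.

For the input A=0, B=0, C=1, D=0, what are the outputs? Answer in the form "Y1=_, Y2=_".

Propagate with n6 forced: n0=0, n1=0, n2=0, n3=1, n4=1, n5=1, n6=1 [inverted output], n7=1, n8=0, n9=1, n10=1.
So the outputs are Y1=1, Y2=1. (Without the fault they would be Y1=0, Y2=1.)

Y1=1, Y2=1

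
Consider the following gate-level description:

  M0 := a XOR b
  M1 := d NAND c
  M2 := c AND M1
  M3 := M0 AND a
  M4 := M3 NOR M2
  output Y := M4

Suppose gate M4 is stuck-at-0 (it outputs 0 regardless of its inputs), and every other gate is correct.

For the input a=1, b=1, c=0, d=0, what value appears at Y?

0

Propagate with M4 forced: M0=0, M1=1, M2=0, M3=0, M4=0 [stuck-at-0].
So Y = 0. (Without the fault it would be 1.)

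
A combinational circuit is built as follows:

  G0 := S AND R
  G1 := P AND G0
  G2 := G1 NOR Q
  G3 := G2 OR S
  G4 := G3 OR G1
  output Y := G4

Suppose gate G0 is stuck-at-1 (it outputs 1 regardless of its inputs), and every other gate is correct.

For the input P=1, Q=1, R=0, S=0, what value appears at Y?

1

Propagate with G0 forced: G0=1 [stuck-at-1], G1=1, G2=0, G3=0, G4=1.
So Y = 1. (Without the fault it would be 0.)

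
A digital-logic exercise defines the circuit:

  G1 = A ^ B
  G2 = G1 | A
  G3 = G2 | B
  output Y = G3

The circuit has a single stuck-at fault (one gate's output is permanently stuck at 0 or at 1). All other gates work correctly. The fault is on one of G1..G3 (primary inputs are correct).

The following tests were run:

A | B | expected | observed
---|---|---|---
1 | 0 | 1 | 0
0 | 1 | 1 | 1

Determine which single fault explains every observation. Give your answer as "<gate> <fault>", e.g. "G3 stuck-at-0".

G2 stuck-at-0

Fault-free values for test 1 (A=1, B=0): G1=1, G2=1, G3=1, giving Y=1. Observed 0.
Test 1: faults giving observed 0 are {G2 stuck-at-0, G3 stuck-at-0}.
Test 2 (A=0, B=1): fault-free G1=1, G2=1, G3=1 → 1; observed 1. Eliminates G3 stuck-at-0.
Only G2 stuck-at-0 is consistent with every test.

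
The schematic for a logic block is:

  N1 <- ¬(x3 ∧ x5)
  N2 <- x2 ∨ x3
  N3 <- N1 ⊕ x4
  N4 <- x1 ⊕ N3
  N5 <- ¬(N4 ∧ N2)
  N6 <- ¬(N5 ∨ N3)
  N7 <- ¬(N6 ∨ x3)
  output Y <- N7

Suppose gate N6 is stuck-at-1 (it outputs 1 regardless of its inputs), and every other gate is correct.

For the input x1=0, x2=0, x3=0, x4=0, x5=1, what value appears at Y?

Propagate with N6 forced: N1=1, N2=0, N3=1, N4=1, N5=1, N6=1 [stuck-at-1], N7=0.
So Y = 0. (Without the fault it would be 1.)

0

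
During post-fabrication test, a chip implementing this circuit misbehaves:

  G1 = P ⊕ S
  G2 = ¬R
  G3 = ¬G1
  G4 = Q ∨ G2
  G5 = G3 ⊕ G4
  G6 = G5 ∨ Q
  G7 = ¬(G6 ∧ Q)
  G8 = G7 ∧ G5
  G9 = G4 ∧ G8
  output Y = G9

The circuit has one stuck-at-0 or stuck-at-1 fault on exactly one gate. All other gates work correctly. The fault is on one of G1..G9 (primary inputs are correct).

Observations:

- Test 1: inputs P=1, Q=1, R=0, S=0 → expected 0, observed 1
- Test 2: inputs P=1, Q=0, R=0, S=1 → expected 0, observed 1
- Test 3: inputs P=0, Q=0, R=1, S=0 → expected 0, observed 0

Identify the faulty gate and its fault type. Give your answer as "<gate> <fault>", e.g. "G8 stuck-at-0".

Fault-free values for test 1 (P=1, Q=1, R=0, S=0): G1=1, G2=1, G3=0, G4=1, G5=1, G6=1, G7=0, G8=0, G9=0, giving Y=0. Observed 1.
Test 1: faults giving observed 1 are {G6 stuck-at-0, G7 stuck-at-1, G8 stuck-at-1, G9 stuck-at-1}.
Test 2 (P=1, Q=0, R=0, S=1): fault-free G1=0, G2=1, G3=1, G4=1, G5=0, G6=0, G7=1, G8=0, G9=0 → 0; observed 1. Eliminates G6 stuck-at-0, G7 stuck-at-1.
Test 3 (P=0, Q=0, R=1, S=0): fault-free G1=0, G2=0, G3=1, G4=0, G5=1, G6=1, G7=1, G8=1, G9=0 → 0; observed 0. Eliminates G9 stuck-at-1.
Only G8 stuck-at-1 is consistent with every test.

G8 stuck-at-1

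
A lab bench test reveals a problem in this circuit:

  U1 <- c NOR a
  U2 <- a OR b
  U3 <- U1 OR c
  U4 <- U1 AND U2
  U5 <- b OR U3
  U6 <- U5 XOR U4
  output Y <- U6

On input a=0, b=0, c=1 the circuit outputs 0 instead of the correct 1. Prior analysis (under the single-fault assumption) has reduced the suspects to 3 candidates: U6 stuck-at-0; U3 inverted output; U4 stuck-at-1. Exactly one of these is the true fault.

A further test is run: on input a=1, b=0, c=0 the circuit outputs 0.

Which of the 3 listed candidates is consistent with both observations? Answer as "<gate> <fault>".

Evaluate each candidate on input a=1, b=0, c=0:
  U6 stuck-at-0: U1=0, U2=1, U3=0, U4=0, U5=0, U6=0 [stuck-at-0] → 0 — matches
  U3 inverted output: U1=0, U2=1, U3=1 [inverted output], U4=0, U5=1, U6=1 → 1 — eliminated
  U4 stuck-at-1: U1=0, U2=1, U3=0, U4=1 [stuck-at-1], U5=0, U6=1 → 1 — eliminated
Only U6 stuck-at-0 reproduces the observed 0.

U6 stuck-at-0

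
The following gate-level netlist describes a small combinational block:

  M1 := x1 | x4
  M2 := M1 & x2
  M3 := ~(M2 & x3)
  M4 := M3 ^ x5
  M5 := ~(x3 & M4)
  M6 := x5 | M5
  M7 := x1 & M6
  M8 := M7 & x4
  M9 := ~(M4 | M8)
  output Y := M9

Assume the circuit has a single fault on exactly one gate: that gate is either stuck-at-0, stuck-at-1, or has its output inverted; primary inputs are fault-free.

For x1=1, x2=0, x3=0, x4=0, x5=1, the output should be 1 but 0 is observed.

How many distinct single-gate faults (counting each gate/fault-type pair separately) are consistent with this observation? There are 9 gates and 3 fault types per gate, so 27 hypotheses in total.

8

Fault-free: M1=1, M2=0, M3=1, M4=0, M5=1, M6=1, M7=1, M8=0, M9=1 → 1. Observed 0.
  M1: none of the 3 fault types match ✗
  M2: none of the 3 fault types match ✗
  M3: stuck-at-0, inverted output ✓; others ✗
  M4: stuck-at-1, inverted output ✓; others ✗
  M5: none of the 3 fault types match ✗
  M6: none of the 3 fault types match ✗
  M7: none of the 3 fault types match ✗
  M8: stuck-at-1, inverted output ✓; others ✗
  M9: stuck-at-0, inverted output ✓; others ✗
Consistent faults: {M3 stuck-at-0, M3 inverted output, M4 stuck-at-1, M4 inverted output, M8 stuck-at-1, M8 inverted output, M9 stuck-at-0, M9 inverted output} — 8 in all.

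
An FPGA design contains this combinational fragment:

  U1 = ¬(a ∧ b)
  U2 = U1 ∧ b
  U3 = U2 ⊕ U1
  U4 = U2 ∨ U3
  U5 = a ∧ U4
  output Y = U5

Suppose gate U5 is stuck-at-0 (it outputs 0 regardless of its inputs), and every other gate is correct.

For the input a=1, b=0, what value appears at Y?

0

Propagate with U5 forced: U1=1, U2=0, U3=1, U4=1, U5=0 [stuck-at-0].
So Y = 0. (Without the fault it would be 1.)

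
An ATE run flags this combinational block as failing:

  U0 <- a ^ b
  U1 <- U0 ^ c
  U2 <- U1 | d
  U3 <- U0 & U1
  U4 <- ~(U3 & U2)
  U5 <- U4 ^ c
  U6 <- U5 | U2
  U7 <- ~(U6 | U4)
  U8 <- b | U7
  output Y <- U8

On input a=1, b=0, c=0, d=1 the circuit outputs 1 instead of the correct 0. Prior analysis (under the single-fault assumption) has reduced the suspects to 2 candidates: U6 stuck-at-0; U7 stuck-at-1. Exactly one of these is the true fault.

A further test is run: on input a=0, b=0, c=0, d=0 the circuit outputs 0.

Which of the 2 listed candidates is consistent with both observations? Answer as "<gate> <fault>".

U6 stuck-at-0

Evaluate each candidate on input a=0, b=0, c=0, d=0:
  U6 stuck-at-0: U0=0, U1=0, U2=0, U3=0, U4=1, U5=1, U6=0 [stuck-at-0], U7=0, U8=0 → 0 — matches
  U7 stuck-at-1: U0=0, U1=0, U2=0, U3=0, U4=1, U5=1, U6=1, U7=1 [stuck-at-1], U8=1 → 1 — eliminated
Only U6 stuck-at-0 reproduces the observed 0.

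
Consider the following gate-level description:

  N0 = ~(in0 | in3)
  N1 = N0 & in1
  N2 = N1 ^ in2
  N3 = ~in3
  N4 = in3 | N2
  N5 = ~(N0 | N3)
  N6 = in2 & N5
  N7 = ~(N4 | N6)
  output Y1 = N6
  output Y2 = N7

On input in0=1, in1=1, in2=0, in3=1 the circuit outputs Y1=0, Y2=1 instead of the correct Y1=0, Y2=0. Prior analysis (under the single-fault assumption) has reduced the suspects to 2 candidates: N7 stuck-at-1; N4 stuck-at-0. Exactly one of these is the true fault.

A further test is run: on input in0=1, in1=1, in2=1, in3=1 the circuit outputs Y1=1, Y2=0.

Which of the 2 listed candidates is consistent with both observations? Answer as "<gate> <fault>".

Evaluate each candidate on input in0=1, in1=1, in2=1, in3=1:
  N7 stuck-at-1: N0=0, N1=0, N2=1, N3=0, N4=1, N5=1, N6=1, N7=1 [stuck-at-1] → Y1=1, Y2=1 — eliminated
  N4 stuck-at-0: N0=0, N1=0, N2=1, N3=0, N4=0 [stuck-at-0], N5=1, N6=1, N7=0 → Y1=1, Y2=0 — matches
Only N4 stuck-at-0 reproduces the observed Y1=1, Y2=0.

N4 stuck-at-0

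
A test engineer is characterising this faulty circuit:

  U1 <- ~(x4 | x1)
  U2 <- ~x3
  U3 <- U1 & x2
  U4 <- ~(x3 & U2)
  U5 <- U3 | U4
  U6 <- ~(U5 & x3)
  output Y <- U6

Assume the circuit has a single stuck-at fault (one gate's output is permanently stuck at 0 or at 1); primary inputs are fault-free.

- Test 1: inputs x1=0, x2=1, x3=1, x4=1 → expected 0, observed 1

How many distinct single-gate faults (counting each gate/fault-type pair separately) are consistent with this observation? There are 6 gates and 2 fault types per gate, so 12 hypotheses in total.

4

Fault-free: U1=0, U2=0, U3=0, U4=1, U5=1, U6=0 → 0. Observed 1.
  U1 stuck-at-0: output 0 ✗
  U1 stuck-at-1: output 0 ✗
  U2 stuck-at-0: output 0 ✗
  U2 stuck-at-1: output 1 ✓
  U3 stuck-at-0: output 0 ✗
  U3 stuck-at-1: output 0 ✗
  U4 stuck-at-0: output 1 ✓
  U4 stuck-at-1: output 0 ✗
  U5 stuck-at-0: output 1 ✓
  U5 stuck-at-1: output 0 ✗
  U6 stuck-at-0: output 0 ✗
  U6 stuck-at-1: output 1 ✓
Consistent faults: {U2 stuck-at-1, U4 stuck-at-0, U5 stuck-at-0, U6 stuck-at-1} — 4 in all.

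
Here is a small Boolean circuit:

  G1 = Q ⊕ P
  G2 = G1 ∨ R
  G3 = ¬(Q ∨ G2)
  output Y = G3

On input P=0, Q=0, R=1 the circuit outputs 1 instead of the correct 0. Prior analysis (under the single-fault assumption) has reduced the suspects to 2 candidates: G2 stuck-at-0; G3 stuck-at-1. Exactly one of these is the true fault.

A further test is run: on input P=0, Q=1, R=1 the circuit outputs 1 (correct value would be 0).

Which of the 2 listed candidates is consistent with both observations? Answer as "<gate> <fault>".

G3 stuck-at-1

Evaluate each candidate on input P=0, Q=1, R=1:
  G2 stuck-at-0: G1=1, G2=0 [stuck-at-0], G3=0 → 0 — eliminated
  G3 stuck-at-1: G1=1, G2=1, G3=1 [stuck-at-1] → 1 — matches
Only G3 stuck-at-1 reproduces the observed 1.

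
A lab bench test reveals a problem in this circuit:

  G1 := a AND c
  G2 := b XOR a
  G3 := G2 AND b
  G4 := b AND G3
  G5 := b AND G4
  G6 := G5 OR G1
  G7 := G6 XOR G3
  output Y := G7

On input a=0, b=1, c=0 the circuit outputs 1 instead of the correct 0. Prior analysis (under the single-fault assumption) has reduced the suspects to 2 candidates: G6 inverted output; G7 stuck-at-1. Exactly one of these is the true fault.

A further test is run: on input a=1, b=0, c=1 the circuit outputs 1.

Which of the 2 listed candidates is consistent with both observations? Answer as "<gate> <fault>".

Evaluate each candidate on input a=1, b=0, c=1:
  G6 inverted output: G1=1, G2=1, G3=0, G4=0, G5=0, G6=0 [inverted output], G7=0 → 0 — eliminated
  G7 stuck-at-1: G1=1, G2=1, G3=0, G4=0, G5=0, G6=1, G7=1 [stuck-at-1] → 1 — matches
Only G7 stuck-at-1 reproduces the observed 1.

G7 stuck-at-1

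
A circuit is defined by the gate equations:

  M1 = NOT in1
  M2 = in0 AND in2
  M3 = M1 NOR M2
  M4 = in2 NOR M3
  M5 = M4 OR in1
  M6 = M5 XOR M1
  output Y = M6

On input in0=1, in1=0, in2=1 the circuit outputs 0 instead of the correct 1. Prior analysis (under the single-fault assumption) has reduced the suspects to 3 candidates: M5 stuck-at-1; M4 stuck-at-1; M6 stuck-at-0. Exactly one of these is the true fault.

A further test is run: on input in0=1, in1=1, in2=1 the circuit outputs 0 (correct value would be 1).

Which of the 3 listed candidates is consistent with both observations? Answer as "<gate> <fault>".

M6 stuck-at-0

Evaluate each candidate on input in0=1, in1=1, in2=1:
  M5 stuck-at-1: M1=0, M2=1, M3=0, M4=0, M5=1 [stuck-at-1], M6=1 → 1 — eliminated
  M4 stuck-at-1: M1=0, M2=1, M3=0, M4=1 [stuck-at-1], M5=1, M6=1 → 1 — eliminated
  M6 stuck-at-0: M1=0, M2=1, M3=0, M4=0, M5=1, M6=0 [stuck-at-0] → 0 — matches
Only M6 stuck-at-0 reproduces the observed 0.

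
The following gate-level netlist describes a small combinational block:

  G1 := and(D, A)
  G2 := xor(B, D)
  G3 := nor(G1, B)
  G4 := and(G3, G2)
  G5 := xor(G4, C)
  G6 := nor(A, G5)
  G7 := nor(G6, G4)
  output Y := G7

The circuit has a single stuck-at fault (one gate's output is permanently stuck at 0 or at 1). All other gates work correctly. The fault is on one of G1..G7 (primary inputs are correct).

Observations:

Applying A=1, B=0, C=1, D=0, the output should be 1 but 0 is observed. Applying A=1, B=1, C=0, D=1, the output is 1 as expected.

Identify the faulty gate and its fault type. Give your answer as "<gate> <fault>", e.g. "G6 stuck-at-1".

Fault-free values for test 1 (A=1, B=0, C=1, D=0): G1=0, G2=0, G3=1, G4=0, G5=1, G6=0, G7=1, giving Y=1. Observed 0.
Test 1: faults giving observed 0 are {G2 stuck-at-1, G4 stuck-at-1, G6 stuck-at-1, G7 stuck-at-0}.
Test 2 (A=1, B=1, C=0, D=1): fault-free G1=1, G2=0, G3=0, G4=0, G5=0, G6=0, G7=1 → 1; observed 1. Eliminates G4 stuck-at-1, G6 stuck-at-1, G7 stuck-at-0.
Only G2 stuck-at-1 is consistent with every test.

G2 stuck-at-1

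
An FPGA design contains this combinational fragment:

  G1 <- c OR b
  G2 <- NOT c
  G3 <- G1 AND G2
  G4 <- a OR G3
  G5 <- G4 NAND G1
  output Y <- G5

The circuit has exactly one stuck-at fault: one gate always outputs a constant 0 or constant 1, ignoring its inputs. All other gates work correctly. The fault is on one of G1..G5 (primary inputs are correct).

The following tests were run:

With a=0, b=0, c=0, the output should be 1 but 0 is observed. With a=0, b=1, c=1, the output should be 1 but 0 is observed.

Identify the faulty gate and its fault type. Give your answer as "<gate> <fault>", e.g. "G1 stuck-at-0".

Fault-free values for test 1 (a=0, b=0, c=0): G1=0, G2=1, G3=0, G4=0, G5=1, giving Y=1. Observed 0.
Test 1: faults giving observed 0 are {G1 stuck-at-1, G5 stuck-at-0}.
Test 2 (a=0, b=1, c=1): fault-free G1=1, G2=0, G3=0, G4=0, G5=1 → 1; observed 0. Eliminates G1 stuck-at-1.
Only G5 stuck-at-0 is consistent with every test.

G5 stuck-at-0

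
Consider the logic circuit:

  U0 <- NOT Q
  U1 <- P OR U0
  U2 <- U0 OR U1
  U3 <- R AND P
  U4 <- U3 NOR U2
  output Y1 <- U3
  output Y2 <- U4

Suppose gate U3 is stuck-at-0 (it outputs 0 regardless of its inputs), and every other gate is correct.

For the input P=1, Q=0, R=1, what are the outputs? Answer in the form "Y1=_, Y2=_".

Propagate with U3 forced: U0=1, U1=1, U2=1, U3=0 [stuck-at-0], U4=0.
So the outputs are Y1=0, Y2=0. (Without the fault they would be Y1=1, Y2=0.)

Y1=0, Y2=0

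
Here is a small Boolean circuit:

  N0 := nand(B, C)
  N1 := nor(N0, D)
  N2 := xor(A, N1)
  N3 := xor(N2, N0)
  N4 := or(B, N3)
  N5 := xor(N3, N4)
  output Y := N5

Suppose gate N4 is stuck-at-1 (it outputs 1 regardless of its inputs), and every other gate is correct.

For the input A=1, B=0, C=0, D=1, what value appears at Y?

1

Propagate with N4 forced: N0=1, N1=0, N2=1, N3=0, N4=1 [stuck-at-1], N5=1.
So Y = 1. (Without the fault it would be 0.)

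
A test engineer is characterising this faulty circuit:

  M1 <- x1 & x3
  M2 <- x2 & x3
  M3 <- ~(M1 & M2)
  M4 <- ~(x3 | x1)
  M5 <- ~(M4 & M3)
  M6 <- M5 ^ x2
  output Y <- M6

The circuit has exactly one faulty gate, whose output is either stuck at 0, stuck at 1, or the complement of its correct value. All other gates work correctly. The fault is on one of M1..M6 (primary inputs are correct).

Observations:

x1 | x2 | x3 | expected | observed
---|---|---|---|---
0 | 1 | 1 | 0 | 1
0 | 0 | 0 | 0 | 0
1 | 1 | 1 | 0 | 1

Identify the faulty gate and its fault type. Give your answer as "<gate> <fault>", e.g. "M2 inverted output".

M5 stuck-at-0

Fault-free values for test 1 (x1=0, x2=1, x3=1): M1=0, M2=1, M3=1, M4=0, M5=1, M6=0, giving Y=0. Observed 1.
Test 1: faults giving observed 1 are {M4 stuck-at-1, M4 inverted output, M5 stuck-at-0, M5 inverted output, M6 stuck-at-1, M6 inverted output}.
Test 2 (x1=0, x2=0, x3=0): fault-free M1=0, M2=0, M3=1, M4=1, M5=0, M6=0 → 0; observed 0. Eliminates M4 inverted output, M5 inverted output, M6 stuck-at-1, M6 inverted output.
Test 3 (x1=1, x2=1, x3=1): fault-free M1=1, M2=1, M3=0, M4=0, M5=1, M6=0 → 0; observed 1. Eliminates M4 stuck-at-1.
Only M5 stuck-at-0 is consistent with every test.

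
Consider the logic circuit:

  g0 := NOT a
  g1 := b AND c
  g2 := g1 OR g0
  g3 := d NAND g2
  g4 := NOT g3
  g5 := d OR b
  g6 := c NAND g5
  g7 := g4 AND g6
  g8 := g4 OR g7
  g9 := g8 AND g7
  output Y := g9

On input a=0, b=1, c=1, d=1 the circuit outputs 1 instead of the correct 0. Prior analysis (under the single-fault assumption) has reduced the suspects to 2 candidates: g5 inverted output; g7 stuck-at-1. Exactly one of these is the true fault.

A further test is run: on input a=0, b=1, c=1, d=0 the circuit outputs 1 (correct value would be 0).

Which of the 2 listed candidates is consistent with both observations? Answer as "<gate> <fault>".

Evaluate each candidate on input a=0, b=1, c=1, d=0:
  g5 inverted output: g0=1, g1=1, g2=1, g3=1, g4=0, g5=0 [inverted output], g6=1, g7=0, g8=0, g9=0 → 0 — eliminated
  g7 stuck-at-1: g0=1, g1=1, g2=1, g3=1, g4=0, g5=1, g6=0, g7=1 [stuck-at-1], g8=1, g9=1 → 1 — matches
Only g7 stuck-at-1 reproduces the observed 1.

g7 stuck-at-1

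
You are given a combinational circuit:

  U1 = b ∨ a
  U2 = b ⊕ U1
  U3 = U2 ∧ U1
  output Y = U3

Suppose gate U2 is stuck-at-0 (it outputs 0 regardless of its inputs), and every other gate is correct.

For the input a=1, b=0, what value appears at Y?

0

Propagate with U2 forced: U1=1, U2=0 [stuck-at-0], U3=0.
So Y = 0. (Without the fault it would be 1.)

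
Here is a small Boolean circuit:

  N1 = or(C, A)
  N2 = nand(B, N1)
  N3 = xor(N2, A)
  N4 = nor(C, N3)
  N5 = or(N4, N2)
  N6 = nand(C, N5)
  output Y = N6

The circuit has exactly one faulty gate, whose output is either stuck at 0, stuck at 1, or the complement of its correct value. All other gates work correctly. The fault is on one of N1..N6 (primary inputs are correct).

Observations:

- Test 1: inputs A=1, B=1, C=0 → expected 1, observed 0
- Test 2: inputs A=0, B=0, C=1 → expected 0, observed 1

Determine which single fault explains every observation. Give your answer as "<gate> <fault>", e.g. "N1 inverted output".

Fault-free values for test 1 (A=1, B=1, C=0): N1=1, N2=0, N3=1, N4=0, N5=0, N6=1, giving Y=1. Observed 0.
Test 1: faults giving observed 0 are {N6 stuck-at-0, N6 inverted output}.
Test 2 (A=0, B=0, C=1): fault-free N1=1, N2=1, N3=1, N4=0, N5=1, N6=0 → 0; observed 1. Eliminates N6 stuck-at-0.
Only N6 inverted output is consistent with every test.

N6 inverted output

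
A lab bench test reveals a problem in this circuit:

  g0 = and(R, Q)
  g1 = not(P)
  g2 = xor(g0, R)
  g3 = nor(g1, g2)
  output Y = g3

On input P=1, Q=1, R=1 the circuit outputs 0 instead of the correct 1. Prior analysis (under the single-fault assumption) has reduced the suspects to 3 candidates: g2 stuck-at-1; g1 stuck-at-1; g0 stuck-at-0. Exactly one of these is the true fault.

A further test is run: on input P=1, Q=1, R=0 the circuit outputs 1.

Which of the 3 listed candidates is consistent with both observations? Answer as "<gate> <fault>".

g0 stuck-at-0

Evaluate each candidate on input P=1, Q=1, R=0:
  g2 stuck-at-1: g0=0, g1=0, g2=1 [stuck-at-1], g3=0 → 0 — eliminated
  g1 stuck-at-1: g0=0, g1=1 [stuck-at-1], g2=0, g3=0 → 0 — eliminated
  g0 stuck-at-0: g0=0 [stuck-at-0], g1=0, g2=0, g3=1 → 1 — matches
Only g0 stuck-at-0 reproduces the observed 1.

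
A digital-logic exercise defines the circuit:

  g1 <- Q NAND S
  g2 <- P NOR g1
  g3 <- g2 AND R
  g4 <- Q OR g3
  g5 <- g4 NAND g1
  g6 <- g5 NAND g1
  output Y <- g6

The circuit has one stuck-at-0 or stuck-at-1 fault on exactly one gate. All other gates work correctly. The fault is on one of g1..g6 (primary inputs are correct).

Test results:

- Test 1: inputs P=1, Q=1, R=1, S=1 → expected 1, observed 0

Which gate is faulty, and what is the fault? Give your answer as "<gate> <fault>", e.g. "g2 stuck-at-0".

g6 stuck-at-0

Fault-free values for test 1 (P=1, Q=1, R=1, S=1): g1=0, g2=0, g3=0, g4=1, g5=1, g6=1, giving Y=1. Observed 0.
Test 1: faults giving observed 0 are {g6 stuck-at-0}.
Only g6 stuck-at-0 is consistent with every test.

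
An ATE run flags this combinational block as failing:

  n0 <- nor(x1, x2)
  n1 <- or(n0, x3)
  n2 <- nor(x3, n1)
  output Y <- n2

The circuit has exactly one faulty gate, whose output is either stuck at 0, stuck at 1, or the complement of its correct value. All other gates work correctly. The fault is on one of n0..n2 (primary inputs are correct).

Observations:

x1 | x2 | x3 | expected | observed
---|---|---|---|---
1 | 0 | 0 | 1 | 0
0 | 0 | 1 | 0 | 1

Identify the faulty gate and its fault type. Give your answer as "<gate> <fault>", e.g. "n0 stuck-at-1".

n2 inverted output

Fault-free values for test 1 (x1=1, x2=0, x3=0): n0=0, n1=0, n2=1, giving Y=1. Observed 0.
Test 1: faults giving observed 0 are {n0 stuck-at-1, n0 inverted output, n1 stuck-at-1, n1 inverted output, n2 stuck-at-0, n2 inverted output}.
Test 2 (x1=0, x2=0, x3=1): fault-free n0=1, n1=1, n2=0 → 0; observed 1. Eliminates n0 stuck-at-1, n0 inverted output, n1 stuck-at-1, n1 inverted output, n2 stuck-at-0.
Only n2 inverted output is consistent with every test.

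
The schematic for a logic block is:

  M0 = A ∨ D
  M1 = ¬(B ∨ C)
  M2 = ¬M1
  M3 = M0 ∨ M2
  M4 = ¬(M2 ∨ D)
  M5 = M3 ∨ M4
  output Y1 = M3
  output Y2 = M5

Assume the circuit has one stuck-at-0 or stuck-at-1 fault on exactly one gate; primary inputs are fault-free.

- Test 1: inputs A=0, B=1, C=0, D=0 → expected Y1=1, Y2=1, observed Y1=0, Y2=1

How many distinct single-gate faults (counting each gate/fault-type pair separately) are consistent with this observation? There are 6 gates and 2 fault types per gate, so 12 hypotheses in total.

2

Fault-free: M0=0, M1=0, M2=1, M3=1, M4=0, M5=1 → Y1=1, Y2=1. Observed Y1=0, Y2=1.
  M0 stuck-at-0: output Y1=1, Y2=1 ✗
  M0 stuck-at-1: output Y1=1, Y2=1 ✗
  M1 stuck-at-0: output Y1=1, Y2=1 ✗
  M1 stuck-at-1: output Y1=0, Y2=1 ✓
  M2 stuck-at-0: output Y1=0, Y2=1 ✓
  M2 stuck-at-1: output Y1=1, Y2=1 ✗
  M3 stuck-at-0: output Y1=0, Y2=0 ✗
  M3 stuck-at-1: output Y1=1, Y2=1 ✗
  M4 stuck-at-0: output Y1=1, Y2=1 ✗
  M4 stuck-at-1: output Y1=1, Y2=1 ✗
  M5 stuck-at-0: output Y1=1, Y2=0 ✗
  M5 stuck-at-1: output Y1=1, Y2=1 ✗
Consistent faults: {M1 stuck-at-1, M2 stuck-at-0} — 2 in all.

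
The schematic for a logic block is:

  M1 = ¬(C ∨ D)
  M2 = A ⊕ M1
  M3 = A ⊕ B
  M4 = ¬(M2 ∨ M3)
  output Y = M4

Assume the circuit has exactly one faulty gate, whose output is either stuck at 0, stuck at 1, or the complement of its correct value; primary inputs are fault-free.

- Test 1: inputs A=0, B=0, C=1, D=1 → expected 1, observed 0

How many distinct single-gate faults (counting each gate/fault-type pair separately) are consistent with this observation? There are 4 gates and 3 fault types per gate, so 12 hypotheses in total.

Fault-free: M1=0, M2=0, M3=0, M4=1 → 1. Observed 0.
  M1 stuck-at-0: output 1 ✗
  M1 stuck-at-1: output 0 ✓
  M1 inverted output: output 0 ✓
  M2 stuck-at-0: output 1 ✗
  M2 stuck-at-1: output 0 ✓
  M2 inverted output: output 0 ✓
  M3 stuck-at-0: output 1 ✗
  M3 stuck-at-1: output 0 ✓
  M3 inverted output: output 0 ✓
  M4 stuck-at-0: output 0 ✓
  M4 stuck-at-1: output 1 ✗
  M4 inverted output: output 0 ✓
Consistent faults: {M1 stuck-at-1, M1 inverted output, M2 stuck-at-1, M2 inverted output, M3 stuck-at-1, M3 inverted output, M4 stuck-at-0, M4 inverted output} — 8 in all.

8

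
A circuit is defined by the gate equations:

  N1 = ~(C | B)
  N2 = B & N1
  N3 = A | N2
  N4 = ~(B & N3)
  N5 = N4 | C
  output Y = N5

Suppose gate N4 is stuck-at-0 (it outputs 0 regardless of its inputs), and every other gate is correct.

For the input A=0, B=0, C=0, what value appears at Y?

Propagate with N4 forced: N1=1, N2=0, N3=0, N4=0 [stuck-at-0], N5=0.
So Y = 0. (Without the fault it would be 1.)

0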